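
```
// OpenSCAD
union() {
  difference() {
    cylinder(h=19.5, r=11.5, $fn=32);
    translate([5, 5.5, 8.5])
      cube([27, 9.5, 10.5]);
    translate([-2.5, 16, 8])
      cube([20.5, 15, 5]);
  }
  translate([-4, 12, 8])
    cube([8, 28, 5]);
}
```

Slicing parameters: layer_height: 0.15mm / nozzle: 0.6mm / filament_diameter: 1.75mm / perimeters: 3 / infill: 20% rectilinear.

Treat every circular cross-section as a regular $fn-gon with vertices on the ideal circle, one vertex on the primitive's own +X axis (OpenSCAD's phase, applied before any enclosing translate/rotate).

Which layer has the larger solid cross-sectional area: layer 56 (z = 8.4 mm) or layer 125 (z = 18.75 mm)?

Layer 56 (z = 8.4): the cylinder: section is a regular 32-gon, circumradius r=11.5 (area = (32/2)·11.500²·sin(360°/32) = 412.81 mm²); the cube at (5, 5.5) does not reach this height (z outside [8.5, 19]); the 20.5×15 cube at (-2.5, 16) contributes its full rectangle (area 307.50 mm²); Taking the first minus the rest: starting from the r=11.5 cylinder (412.81 mm²), the 20.5×15 cube at (-2.5, 16) misses the remaining region (no effect) — area = 412.81 mm²; the 8×28 cube at (-4, 12) contributes its full rectangle (area 224.00 mm²); Combining (union): the 2 present regions are separate (no shared area or edge), so areas and boundary lengths simply add and each stays a separate island — area = 636.81 mm². So its area = 636.81 mm². Layer 125 (z = 18.75): the r=11.5 cylinder contributes a regular 32-gon of circumradius 11.5 (area = (32/2)·11.500²·sin(360°/32) = 412.81 mm²); the 27×9.5 cube at (5, 5.5) contributes its full rectangle (area 256.50 mm²); the cube at (-2.5, 16) is not intersected at this z (z outside [8, 13]); After the difference (first − rest): starting from the r=11.5 cylinder (412.81 mm²), the 27×9.5 cube at (5, 5.5) partially overlaps it — only the 14.72 mm² overlap (of its 256.50 mm²) is removed, clipping the outline — area = 398.09 mm²; the cube at (-4, 12) is not intersected at this z (z outside [8, 13]); Taking the union: only that combined region is present, so the union is just that shape — area = 398.09 mm². So its area = 398.09 mm². Layer 56 is larger (636.81 vs 398.09 mm²).

layer 56 (z = 8.4 mm)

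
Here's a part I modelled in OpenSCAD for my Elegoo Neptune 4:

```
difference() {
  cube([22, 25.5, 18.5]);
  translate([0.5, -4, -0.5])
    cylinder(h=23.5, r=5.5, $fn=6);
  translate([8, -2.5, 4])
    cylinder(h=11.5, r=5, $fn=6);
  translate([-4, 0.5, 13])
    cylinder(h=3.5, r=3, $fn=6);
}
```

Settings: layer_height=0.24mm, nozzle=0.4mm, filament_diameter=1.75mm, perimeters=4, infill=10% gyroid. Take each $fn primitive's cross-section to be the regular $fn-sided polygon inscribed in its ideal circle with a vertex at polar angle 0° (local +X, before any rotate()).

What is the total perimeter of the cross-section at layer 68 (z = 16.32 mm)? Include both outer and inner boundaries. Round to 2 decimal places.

At z = 16.32 mm: the cube is present — its section is the full 22×25.5 rectangle (perimeter 95.00 mm); the r=5.5 cylinder at (0.5, -4) gives a regular 6-gon of circumradius 5.5 (constant along its height) (perimeter = 2·6·5.500·sin(180°/6) = 33.00 mm); the cylinder at (8, -2.5) is absent (z outside [4, 15.5]); the cylinder at (-4, 0.5): section is a regular 6-gon, circumradius r=3 (perimeter = 2·6·3.000·sin(180°/6) = 18.00 mm); Taking the first minus the rest: starting from the 22×25.5 cube, the r=5.5 cylinder at (0.5, -4) partially overlaps it — only the 2.65 mm² overlap (of its 78.59 mm²) is removed, clipping the outline; the r=3 cylinder at (-4, 0.5) misses the remaining region (no effect) — boundary = 94.68 mm. Overall, the cross-section is a single solid region. Total boundary length (outer) = 94.68 mm.

94.68 mm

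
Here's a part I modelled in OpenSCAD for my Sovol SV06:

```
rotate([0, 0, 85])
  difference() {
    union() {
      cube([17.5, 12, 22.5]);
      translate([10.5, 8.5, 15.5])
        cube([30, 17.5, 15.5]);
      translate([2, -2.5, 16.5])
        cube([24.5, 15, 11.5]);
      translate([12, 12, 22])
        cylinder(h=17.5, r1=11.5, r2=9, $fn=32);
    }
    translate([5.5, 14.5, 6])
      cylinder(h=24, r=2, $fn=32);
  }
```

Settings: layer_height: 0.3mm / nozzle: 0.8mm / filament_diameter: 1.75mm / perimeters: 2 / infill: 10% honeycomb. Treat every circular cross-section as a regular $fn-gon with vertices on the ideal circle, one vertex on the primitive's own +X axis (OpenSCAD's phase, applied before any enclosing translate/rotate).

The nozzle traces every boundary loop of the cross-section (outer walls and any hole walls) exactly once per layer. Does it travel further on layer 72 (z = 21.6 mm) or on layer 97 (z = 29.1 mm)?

Layer 72 (z = 21.6): the 17.5×12 cube contributes its full rectangle (perimeter 59.00 mm); the cube at (10.5, 8.5) is present — its section is the full 30×17.5 rectangle (perimeter 95.00 mm); the cube at (2, -2.5) (footprint 24.5×15) is included at this height (perimeter 79.00 mm); the cone at (12, 12) is absent (z outside [22, 39.5]); Merging all regions: the regions partially overlap (shared area 250.00 mm²), so the edge portions inside another operand are dropped and the merged outline is re-measured after clipping — boundary = 138.00 mm; the r=2 cylinder at (5.5, 14.5) gives a regular 32-gon of circumradius 2 (constant along its height) (perimeter = 2·32·2.000·sin(180°/32) = 12.55 mm); Subtracting the remaining from the first: starting from the result so far, the r=2 cylinder at (5.5, 14.5) misses the remaining region (no effect) — boundary = 138.00 mm; (rotated 85° about Z; rotation is an isometry so areas/perimeters/island counts are preserved). So its perimeter = 138.00 mm. Layer 97 (z = 29.1): the cube is not intersected at this z (z outside [0, 22.5]); the cube at (10.5, 8.5) is present — its section is the full 30×17.5 rectangle (perimeter 95.00 mm); the cube at (2, -2.5) is not intersected at this z (z outside [16.5, 28]); the cone at (12, 12) (r1=11.5→r2=9) has section circumradius 10.486 here — a regular 32-gon (perimeter = 2·32·10.486·sin(180°/32) = 65.78 mm); Taking the union: the regions partially overlap (shared area 142.55 mm²), so the edge portions inside another operand are dropped and the merged outline is re-measured after clipping — boundary = 114.07 mm; the r=2 cylinder at (5.5, 14.5) gives a regular 32-gon of circumradius 2 (constant along its height) (perimeter = 2·32·2.000·sin(180°/32) = 12.55 mm); After the difference (first − rest): starting from the result so far, the r=2 cylinder at (5.5, 14.5) lies wholly inside it (removes its full 12.49 mm² and its 12.55 mm outline becomes a hole wall) — boundary (outer + 1 inner loop) = 126.62 mm; (rotated 85° about Z; rotation is an isometry so areas/perimeters/island counts are preserved). So its perimeter = 126.62 mm. Layer 72 is larger (138.00 vs 126.62 mm).

layer 72 (z = 21.6 mm)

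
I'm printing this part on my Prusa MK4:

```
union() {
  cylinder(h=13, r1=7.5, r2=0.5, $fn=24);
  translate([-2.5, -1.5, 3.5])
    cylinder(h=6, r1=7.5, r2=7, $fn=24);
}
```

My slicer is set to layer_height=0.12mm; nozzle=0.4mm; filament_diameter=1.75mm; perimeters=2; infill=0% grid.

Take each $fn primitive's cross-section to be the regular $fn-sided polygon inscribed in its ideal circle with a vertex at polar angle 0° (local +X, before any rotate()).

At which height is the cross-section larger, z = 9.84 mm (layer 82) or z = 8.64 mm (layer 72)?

Layer 82 (z = 9.84): the cone contributes a regular 24-gon of circumradius 2.202 (interpolated between r1=7.5 and r2=0.5 at t=0.757) (area = (24/2)·2.202²·sin(360°/24) = 15.05 mm²); the cone at (-2.5, -1.5) does not reach this height (z outside [3.5, 9.5]); Combining (union): only the cone is present, so the union is just that shape — area = 15.05 mm². So its area = 15.05 mm². Layer 72 (z = 8.64): the cone contributes a regular 24-gon of circumradius 2.848 (interpolated between r1=7.5 and r2=0.5 at t=0.665) (area = (24/2)·2.848²·sin(360°/24) = 25.19 mm²); the cone at (-2.5, -1.5) contributes a regular 24-gon of circumradius 7.072 (interpolated between r1=7.5 and r2=7 at t=0.857) (area = (24/2)·7.072²·sin(360°/24) = 155.32 mm²); Taking the union: the cone lies entirely inside the cone at (-2.5, -1.5), so the union is just the cone at (-2.5, -1.5) — area = 155.32 mm². So its area = 155.32 mm². Layer 72 is larger (155.32 vs 15.05 mm²).

layer 72 (z = 8.64 mm)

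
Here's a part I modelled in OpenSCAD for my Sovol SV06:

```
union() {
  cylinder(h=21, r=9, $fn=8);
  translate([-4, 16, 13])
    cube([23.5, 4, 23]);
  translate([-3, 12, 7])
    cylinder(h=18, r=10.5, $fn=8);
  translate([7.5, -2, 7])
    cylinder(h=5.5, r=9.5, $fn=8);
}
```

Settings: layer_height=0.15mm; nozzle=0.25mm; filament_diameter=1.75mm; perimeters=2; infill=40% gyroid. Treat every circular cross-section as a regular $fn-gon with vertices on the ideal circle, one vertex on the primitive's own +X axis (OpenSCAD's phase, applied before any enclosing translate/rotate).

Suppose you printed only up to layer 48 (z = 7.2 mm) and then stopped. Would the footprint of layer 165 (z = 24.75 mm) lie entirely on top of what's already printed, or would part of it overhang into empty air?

Compare the two slices. At z = 7.2: the cylinder: section is a regular 8-gon, circumradius r=9 (area = (8/2)·9.000²·sin(360°/8) = 229.10 mm²); the cube at (-4, 16) does not reach this height (z outside [13, 36]); the r=10.5 cylinder at (-3, 12) gives a regular 8-gon of circumradius 10.5 (constant along its height) (area = (8/2)·10.500²·sin(360°/8) = 311.83 mm²); the r=9.5 cylinder at (7.5, -2) contributes a regular 8-gon of circumradius 9.5 (area = (8/2)·9.500²·sin(360°/8) = 255.27 mm²); Combining (union): the regions partially overlap — summed areas 796.20 mm² minus the doubly-counted overlap 167.98 mm² gives 628.22 mm² — area = 628.22 mm². At z = 24.75: the cylinder is absent (z outside [0, 21]); the 23.5×4 cube at (-4, 16) contributes its full rectangle (area 94.00 mm²); the r=10.5 cylinder at (-3, 12) gives a regular 8-gon of circumradius 10.5 (constant along its height) (area = (8/2)·10.500²·sin(360°/8) = 311.83 mm²); the cylinder at (7.5, -2) does not reach this height (z outside [7, 12.5]); Merging all regions: the regions partially overlap — summed areas 405.83 mm² minus the doubly-counted overlap 35.73 mm² gives 370.11 mm² — area = 370.11 mm². Checking containment: at z = 24.75 the cross-section extends beyond the z = 7.2 cross-section by about 58.27 mm².

part overhangs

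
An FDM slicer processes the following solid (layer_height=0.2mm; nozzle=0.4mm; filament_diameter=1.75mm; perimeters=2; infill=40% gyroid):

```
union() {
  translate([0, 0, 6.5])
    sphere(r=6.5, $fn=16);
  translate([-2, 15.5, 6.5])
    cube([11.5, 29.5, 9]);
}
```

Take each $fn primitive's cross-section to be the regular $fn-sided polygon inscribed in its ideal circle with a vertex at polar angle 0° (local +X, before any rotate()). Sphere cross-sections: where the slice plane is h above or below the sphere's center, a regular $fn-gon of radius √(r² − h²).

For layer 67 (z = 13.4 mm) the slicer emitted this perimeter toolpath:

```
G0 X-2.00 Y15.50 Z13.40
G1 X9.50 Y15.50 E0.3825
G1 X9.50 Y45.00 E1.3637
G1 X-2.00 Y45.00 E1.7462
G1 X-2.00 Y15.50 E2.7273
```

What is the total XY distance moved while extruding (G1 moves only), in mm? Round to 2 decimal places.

82.00 mm

Sum the Euclidean lengths of each G1 segment: total = 82.00 mm.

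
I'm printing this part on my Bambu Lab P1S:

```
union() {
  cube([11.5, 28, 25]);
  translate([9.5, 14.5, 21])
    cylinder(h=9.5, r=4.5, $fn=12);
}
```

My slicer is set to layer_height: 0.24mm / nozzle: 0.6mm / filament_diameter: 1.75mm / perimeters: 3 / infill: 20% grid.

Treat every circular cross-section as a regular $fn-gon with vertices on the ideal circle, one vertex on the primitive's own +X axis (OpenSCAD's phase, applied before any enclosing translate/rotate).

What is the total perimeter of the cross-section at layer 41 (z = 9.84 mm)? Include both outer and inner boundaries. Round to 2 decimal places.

79.00 mm

At z = 9.84 mm: the 11.5×28 cube contributes its full rectangle (perimeter 79.00 mm); the cylinder at (9.5, 14.5) is absent (z outside [21, 30.5]); Merging all regions: only the 11.5×28 cube is present, so the union is just that shape — boundary = 79.00 mm. Overall, the cross-section is a single solid region. Total boundary length (outer) = 79.00 mm.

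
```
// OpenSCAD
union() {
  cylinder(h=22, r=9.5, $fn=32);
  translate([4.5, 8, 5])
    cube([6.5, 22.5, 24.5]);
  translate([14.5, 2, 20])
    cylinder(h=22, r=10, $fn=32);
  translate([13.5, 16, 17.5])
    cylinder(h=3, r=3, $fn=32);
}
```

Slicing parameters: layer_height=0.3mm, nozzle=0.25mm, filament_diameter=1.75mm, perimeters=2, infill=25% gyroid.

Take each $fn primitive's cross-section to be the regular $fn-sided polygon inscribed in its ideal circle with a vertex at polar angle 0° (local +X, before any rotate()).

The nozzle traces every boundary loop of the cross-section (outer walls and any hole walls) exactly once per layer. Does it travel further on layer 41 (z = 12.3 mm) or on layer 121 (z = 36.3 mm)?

Layer 41 (z = 12.3): the r=9.5 cylinder contributes a regular 32-gon of circumradius 9.5 (perimeter = 2·32·9.500·sin(180°/32) = 59.59 mm); the cube at (4.5, 8) is present — its section is the full 6.5×22.5 rectangle (perimeter 58.00 mm); the cylinder at (14.5, 2) does not reach this height (z outside [20, 42]); the cylinder at (13.5, 16) is absent (z outside [17.5, 20.5]); Merging all regions: the regions partially overlap (shared area 0.09 mm²), so the edge portions inside another operand are dropped and the merged outline is re-measured after clipping — boundary = 116.02 mm. So its perimeter = 116.02 mm. Layer 121 (z = 36.3): the cylinder does not reach this height (z outside [0, 22]); the cube at (4.5, 8) does not reach this height (z outside [5, 29.5]); the r=10 cylinder at (14.5, 2) contributes a regular 32-gon of circumradius 10 (perimeter = 2·32·10.000·sin(180°/32) = 62.73 mm); the cylinder at (13.5, 16) is not intersected at this z (z outside [17.5, 20.5]); Taking the union: only the r=10 cylinder at (14.5, 2) is present, so the union is just that shape — boundary = 62.73 mm. So its perimeter = 62.73 mm. Layer 41 is larger (116.02 vs 62.73 mm).

layer 41 (z = 12.3 mm)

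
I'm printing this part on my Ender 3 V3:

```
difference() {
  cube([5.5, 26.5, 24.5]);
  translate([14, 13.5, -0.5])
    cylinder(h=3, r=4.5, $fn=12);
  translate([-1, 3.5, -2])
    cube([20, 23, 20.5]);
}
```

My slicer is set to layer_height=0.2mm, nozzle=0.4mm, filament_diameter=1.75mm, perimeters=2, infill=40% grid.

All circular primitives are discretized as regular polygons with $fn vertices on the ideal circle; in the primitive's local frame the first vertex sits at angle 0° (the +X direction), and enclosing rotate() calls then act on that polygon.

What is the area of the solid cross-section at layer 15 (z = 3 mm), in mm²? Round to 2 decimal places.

At z = 3 mm: the cube is present — its section is the full 5.5×26.5 rectangle (area 145.75 mm²); the cylinder at (14, 13.5) is absent (z outside [-0.5, 2.5]); the cube at (-1, 3.5) (footprint 20×23) is included at this height (area 460.00 mm²); Subtracting the remaining from the first: starting from the 5.5×26.5 cube (145.75 mm²), the 20×23 cube at (-1, 3.5) partially overlaps it — only the 126.50 mm² overlap (of its 460.00 mm²) is removed, clipping the outline — area = 19.25 mm². Overall, the cross-section is a single solid region. Net area = 19.25 mm².

19.25 mm²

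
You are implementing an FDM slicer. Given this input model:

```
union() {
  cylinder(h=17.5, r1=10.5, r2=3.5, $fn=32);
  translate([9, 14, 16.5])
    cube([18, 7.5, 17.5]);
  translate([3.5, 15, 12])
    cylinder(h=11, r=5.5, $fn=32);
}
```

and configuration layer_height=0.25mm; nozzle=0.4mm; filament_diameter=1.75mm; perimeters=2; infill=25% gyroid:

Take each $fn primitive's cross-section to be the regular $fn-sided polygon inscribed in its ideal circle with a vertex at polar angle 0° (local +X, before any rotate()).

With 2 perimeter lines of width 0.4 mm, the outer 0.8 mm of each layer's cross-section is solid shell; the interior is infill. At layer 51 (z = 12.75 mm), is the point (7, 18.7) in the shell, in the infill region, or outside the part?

At z = 12.75 mm: the cone: at t=0.729 of its height the radius interpolates to r₁+(r₂−r₁)t = 5.400, giving a regular 32-gon of that circumradius; the cube at (9, 14) is not intersected at this z (z outside [16.5, 34]); the r=5.5 cylinder at (3.5, 15) contributes a regular 32-gon of circumradius 5.5; Combining (union): the 2 present regions are separate (no shared area or edge), so areas and boundary lengths simply add and each stays a separate island — 2 connected regions. Overall, the cross-section has 2 separate islands. The nearest boundary edge runs (6.56, 19.57)→(7.39, 18.89); distance from the point to it = 0.39 mm. (Shell/infill is judged within the island containing the point — the largest one.) The point is inside the cross-section, 0.39 mm from the nearest boundary — within the 0.8 mm shell band (2 × 0.4).

shell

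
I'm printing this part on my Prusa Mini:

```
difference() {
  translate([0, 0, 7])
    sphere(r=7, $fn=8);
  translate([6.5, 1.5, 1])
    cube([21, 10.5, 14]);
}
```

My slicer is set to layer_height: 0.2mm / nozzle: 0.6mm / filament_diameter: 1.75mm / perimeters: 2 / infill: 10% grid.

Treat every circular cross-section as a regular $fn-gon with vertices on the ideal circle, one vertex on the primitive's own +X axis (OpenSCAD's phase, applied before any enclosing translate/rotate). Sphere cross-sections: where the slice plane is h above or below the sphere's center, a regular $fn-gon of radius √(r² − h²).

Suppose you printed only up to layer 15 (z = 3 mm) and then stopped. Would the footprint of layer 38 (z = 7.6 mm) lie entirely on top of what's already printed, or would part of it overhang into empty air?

part overhangs

Compare the two slices. At z = 3: the sphere: section is a regular 8-gon, circumradius = √(r²−h²) = √(7²−4²) = 5.745 (area = (8/2)·5.745²·sin(360°/8) = 93.34 mm²); the cube at (6.5, 1.5) is present — its section is the full 21×10.5 rectangle (area 220.50 mm²); Taking the first minus the rest: starting from the r=7 sphere (93.34 mm²), the 21×10.5 cube at (6.5, 1.5) misses the remaining region (no effect) — area = 93.34 mm². At z = 7.6: the r=7 sphere slices to a regular 8-gon of circumradius 6.974 (√(r²−h²) with h=0.6 from center) (area = (8/2)·6.974²·sin(360°/8) = 137.57 mm²); the cube at (6.5, 1.5) (footprint 21×10.5) is included at this height (area 220.50 mm²); Taking the first minus the rest: starting from the r=7 sphere (137.57 mm²), the 21×10.5 cube at (6.5, 1.5) misses the remaining region (no effect) — area = 137.57 mm². Checking containment: at z = 7.6 the cross-section extends beyond the z = 3 cross-section by about 44.24 mm².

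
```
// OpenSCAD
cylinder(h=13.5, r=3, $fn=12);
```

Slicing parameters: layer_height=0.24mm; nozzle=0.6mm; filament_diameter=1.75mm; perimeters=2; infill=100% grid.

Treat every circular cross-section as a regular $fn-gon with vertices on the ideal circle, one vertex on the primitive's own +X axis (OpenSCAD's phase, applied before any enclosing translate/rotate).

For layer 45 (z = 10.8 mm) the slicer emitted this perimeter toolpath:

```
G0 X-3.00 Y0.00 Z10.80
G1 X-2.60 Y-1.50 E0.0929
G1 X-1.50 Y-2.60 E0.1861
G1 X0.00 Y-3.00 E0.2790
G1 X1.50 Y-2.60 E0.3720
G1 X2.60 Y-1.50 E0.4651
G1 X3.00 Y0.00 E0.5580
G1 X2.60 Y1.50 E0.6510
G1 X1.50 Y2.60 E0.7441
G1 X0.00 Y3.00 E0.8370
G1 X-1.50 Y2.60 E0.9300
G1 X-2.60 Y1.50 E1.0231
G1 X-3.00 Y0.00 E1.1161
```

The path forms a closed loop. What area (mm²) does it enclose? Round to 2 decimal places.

Apply the shoelace formula to the sequence of (X, Y) vertices; enclosed area = 27.02 mm².

27.02 mm²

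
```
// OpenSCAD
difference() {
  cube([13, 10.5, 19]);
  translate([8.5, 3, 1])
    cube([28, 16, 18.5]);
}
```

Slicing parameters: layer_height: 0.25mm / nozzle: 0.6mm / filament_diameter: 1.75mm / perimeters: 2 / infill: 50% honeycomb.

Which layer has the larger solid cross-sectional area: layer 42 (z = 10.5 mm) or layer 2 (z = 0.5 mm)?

Layer 42 (z = 10.5): the 13×10.5 cube contributes its full rectangle (area 136.50 mm²); the cube at (8.5, 3) is present — its section is the full 28×16 rectangle (area 448.00 mm²); Taking the first minus the rest: starting from the 13×10.5 cube (136.50 mm²), the 28×16 cube at (8.5, 3) partially overlaps it — only the 33.75 mm² overlap (of its 448.00 mm²) is removed, clipping the outline — area = 102.75 mm². So its area = 102.75 mm². Layer 2 (z = 0.5): the cube (footprint 13×10.5) is included at this height (area 136.50 mm²); the cube at (8.5, 3) is not intersected at this z (z outside [1, 19.5]); Taking the first minus the rest: none of the subtracted shapes is present at this height, so the 13×10.5 cube is unchanged — area = 136.50 mm². So its area = 136.50 mm². Layer 2 is larger (136.50 vs 102.75 mm²).

layer 2 (z = 0.5 mm)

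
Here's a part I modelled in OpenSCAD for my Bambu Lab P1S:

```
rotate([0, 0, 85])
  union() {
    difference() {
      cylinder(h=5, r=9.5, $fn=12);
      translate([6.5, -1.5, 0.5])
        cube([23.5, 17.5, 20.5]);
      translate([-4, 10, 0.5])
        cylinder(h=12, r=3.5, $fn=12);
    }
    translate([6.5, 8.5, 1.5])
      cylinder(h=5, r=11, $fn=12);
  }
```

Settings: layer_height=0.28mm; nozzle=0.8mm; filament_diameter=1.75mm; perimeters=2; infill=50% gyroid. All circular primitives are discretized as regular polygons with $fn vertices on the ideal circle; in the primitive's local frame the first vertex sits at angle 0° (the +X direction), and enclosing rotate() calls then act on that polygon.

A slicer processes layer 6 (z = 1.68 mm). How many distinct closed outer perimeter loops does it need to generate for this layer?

1

At z = 1.68 mm: the r=9.5 cylinder contributes a regular 12-gon of circumradius 9.5; the cube at (6.5, -1.5) is present — its section is the full 23.5×17.5 rectangle; the r=3.5 cylinder at (-4, 10) contributes a regular 12-gon of circumradius 3.5; Subtracting the remaining from the first: starting from the r=9.5 cylinder, the 23.5×17.5 cube at (6.5, -1.5) partially overlaps it — only the 16.92 mm² overlap (of its 411.25 mm²) is removed, clipping the outline; the r=3.5 cylinder at (-4, 10) partially overlaps it — only the 7.59 mm² overlap (of its 36.75 mm²) is removed, clipping the outline — 1 connected region; the cylinder at (6.5, 8.5): section is a regular 12-gon, circumradius r=11; Merging all regions: the regions partially overlap (shared area 88.16 mm²), so overlapping operands fuse into one piece — 1 connected region; (whole slice rotated 85° about Z — lengths, areas and connectivity unchanged). The result has 1 disconnected region.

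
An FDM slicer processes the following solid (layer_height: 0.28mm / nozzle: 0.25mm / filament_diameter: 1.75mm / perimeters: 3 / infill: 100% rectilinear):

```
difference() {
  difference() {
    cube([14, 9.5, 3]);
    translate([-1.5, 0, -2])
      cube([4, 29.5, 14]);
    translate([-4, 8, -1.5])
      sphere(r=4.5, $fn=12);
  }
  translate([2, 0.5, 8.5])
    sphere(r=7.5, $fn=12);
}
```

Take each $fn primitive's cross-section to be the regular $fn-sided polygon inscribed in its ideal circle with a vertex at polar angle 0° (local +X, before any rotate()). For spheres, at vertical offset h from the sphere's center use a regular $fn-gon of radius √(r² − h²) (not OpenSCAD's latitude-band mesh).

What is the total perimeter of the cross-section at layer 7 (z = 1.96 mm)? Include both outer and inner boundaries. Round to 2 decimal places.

40.63 mm

At z = 1.96 mm: the 14×9.5 cube contributes its full rectangle (perimeter 47.00 mm); the cube at (-1.5, 0) is present — its section is the full 4×29.5 rectangle (perimeter 67.00 mm); the r=4.5 sphere at (-4, 8) contributes a regular 12-gon of circumradius √(4.5²−3.46²) = 2.877 (perimeter = 2·12·2.877·sin(180°/12) = 17.87 mm); Subtracting the remaining from the first: starting from the 14×9.5 cube, the 4×29.5 cube at (-1.5, 0) partially overlaps it — only the 23.75 mm² overlap (of its 118.00 mm²) is removed, clipping the outline; the r=4.5 sphere at (-4, 8) misses the remaining region (no effect) — boundary = 42.00 mm; the r=7.5 sphere at (2, 0.5) slices to a regular 12-gon of circumradius 3.671 (√(r²−h²) with h=6.54 from center) (perimeter = 2·12·3.671·sin(180°/12) = 22.80 mm); Subtracting the remaining from the first: starting from the result so far, the r=7.5 sphere at (2, 0.5) partially overlaps it — only the 9.86 mm² overlap (of its 40.44 mm²) is removed, clipping the outline — boundary = 40.63 mm. Overall, the cross-section is a single solid region. Total boundary length (outer) = 40.63 mm.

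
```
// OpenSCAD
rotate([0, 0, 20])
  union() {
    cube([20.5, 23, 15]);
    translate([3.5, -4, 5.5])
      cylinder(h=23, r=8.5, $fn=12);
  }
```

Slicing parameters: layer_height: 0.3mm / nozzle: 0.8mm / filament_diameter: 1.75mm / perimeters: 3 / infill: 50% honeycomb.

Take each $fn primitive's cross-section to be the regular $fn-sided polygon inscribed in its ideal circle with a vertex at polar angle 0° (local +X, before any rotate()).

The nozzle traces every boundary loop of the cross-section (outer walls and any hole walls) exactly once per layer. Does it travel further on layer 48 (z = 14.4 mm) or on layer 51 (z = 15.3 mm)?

Layer 48 (z = 14.4): the cube is present — its section is the full 20.5×23 rectangle (perimeter 87.00 mm); the cylinder at (3.5, -4): section is a regular 12-gon, circumradius r=8.5 (perimeter = 2·12·8.500·sin(180°/12) = 52.80 mm); Taking the union: the regions partially overlap (shared area 36.44 mm²), so the edge portions inside another operand are dropped and the merged outline is re-measured after clipping — boundary = 112.63 mm; (whole slice rotated 20° about Z — lengths, areas and connectivity unchanged). So its perimeter = 112.63 mm. Layer 51 (z = 15.3): the cube does not reach this height (z outside [0, 15]); the r=8.5 cylinder at (3.5, -4) gives a regular 12-gon of circumradius 8.5 (constant along its height) (perimeter = 2·12·8.500·sin(180°/12) = 52.80 mm); Combining (union): only the r=8.5 cylinder at (3.5, -4) is present, so the union is just that shape — boundary = 52.80 mm; (rotated 20° about Z; rotation is an isometry so areas/perimeters/island counts are preserved). So its perimeter = 52.80 mm. Layer 48 is larger (112.63 vs 52.80 mm).

layer 48 (z = 14.4 mm)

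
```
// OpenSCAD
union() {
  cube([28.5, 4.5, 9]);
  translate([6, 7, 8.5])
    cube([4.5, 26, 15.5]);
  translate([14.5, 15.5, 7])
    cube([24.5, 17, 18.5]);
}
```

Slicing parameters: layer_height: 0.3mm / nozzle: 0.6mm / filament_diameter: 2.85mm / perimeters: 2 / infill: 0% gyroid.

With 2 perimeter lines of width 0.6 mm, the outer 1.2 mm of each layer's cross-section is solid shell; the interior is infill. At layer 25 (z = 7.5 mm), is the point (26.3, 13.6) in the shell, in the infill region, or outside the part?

At z = 7.5 mm: the 28.5×4.5 cube contributes its full rectangle; the cube at (6, 7) is absent (z outside [8.5, 24]); the 24.5×17 cube at (14.5, 15.5) contributes its full rectangle; Merging all regions: the 2 present regions are separate (no shared area or edge), so areas and boundary lengths simply add and each stays a separate island — 2 connected regions. Overall, the cross-section has 2 separate islands. The nearest boundary edge runs (39.00, 15.50)→(14.50, 15.50); distance from the point to it = 1.90 mm. The point is not inside any of the regions above, so it lies outside the cross-section (1.90 mm from the nearest boundary).

outside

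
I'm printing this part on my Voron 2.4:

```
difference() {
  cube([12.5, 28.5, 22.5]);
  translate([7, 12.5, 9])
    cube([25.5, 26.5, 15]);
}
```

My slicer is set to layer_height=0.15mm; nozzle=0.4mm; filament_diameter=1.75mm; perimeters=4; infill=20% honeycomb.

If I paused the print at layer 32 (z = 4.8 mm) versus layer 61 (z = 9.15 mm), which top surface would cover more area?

Layer 32 (z = 4.8): the cube is present — its section is the full 12.5×28.5 rectangle (area 356.25 mm²); the cube at (7, 12.5) is absent (z outside [9, 24]); Taking the first minus the rest: none of the subtracted shapes is present at this height, so the 12.5×28.5 cube is unchanged — area = 356.25 mm². So its area = 356.25 mm². Layer 61 (z = 9.15): the cube (footprint 12.5×28.5) is included at this height (area 356.25 mm²); the cube at (7, 12.5) is present — its section is the full 25.5×26.5 rectangle (area 675.75 mm²); Subtracting the remaining from the first: starting from the 12.5×28.5 cube (356.25 mm²), the 25.5×26.5 cube at (7, 12.5) partially overlaps it — only the 88.00 mm² overlap (of its 675.75 mm²) is removed, clipping the outline — area = 268.25 mm². So its area = 268.25 mm². Layer 32 is larger (356.25 vs 268.25 mm²).

layer 32 (z = 4.8 mm)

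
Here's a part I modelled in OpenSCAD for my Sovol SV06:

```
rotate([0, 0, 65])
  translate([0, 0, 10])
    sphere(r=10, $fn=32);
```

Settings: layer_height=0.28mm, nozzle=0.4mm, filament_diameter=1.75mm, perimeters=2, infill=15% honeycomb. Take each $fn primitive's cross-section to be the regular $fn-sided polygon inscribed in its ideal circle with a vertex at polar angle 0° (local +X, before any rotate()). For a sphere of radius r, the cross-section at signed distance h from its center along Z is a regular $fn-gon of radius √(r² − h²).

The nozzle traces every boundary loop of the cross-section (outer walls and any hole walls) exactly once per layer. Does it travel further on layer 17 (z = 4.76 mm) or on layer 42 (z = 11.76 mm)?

layer 42 (z = 11.76 mm)

Layer 17 (z = 4.76): the r=10 sphere slices to a regular 32-gon of circumradius 8.517 (√(r²−h²) with h=5.24 from center) (perimeter = 2·32·8.517·sin(180°/32) = 53.43 mm); (rotated 65° about Z; rotation is an isometry so areas/perimeters/island counts are preserved). So its perimeter = 53.43 mm. Layer 42 (z = 11.76): the r=10 sphere contributes a regular 32-gon of circumradius √(10²−1.76²) = 9.844 (perimeter = 2·32·9.844·sin(180°/32) = 61.75 mm); (whole slice rotated 65° about Z — lengths, areas and connectivity unchanged). So its perimeter = 61.75 mm. Layer 42 is larger (61.75 vs 53.43 mm).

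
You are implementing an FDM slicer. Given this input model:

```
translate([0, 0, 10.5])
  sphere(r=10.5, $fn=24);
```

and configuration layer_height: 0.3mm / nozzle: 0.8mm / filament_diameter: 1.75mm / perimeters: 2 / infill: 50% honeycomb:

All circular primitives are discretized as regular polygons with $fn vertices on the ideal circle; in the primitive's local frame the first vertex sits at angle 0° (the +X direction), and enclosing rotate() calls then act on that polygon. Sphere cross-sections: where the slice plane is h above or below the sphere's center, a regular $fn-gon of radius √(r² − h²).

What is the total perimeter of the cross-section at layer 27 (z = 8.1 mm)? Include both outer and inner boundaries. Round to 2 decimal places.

64.04 mm

At z = 8.1 mm: the sphere: section is a regular 24-gon, circumradius = √(r²−h²) = √(10.5²−2.4²) = 10.222 (perimeter = 2·24·10.222·sin(180°/24) = 64.04 mm). Overall, the cross-section is a single solid region. Total boundary length (outer) = 64.04 mm.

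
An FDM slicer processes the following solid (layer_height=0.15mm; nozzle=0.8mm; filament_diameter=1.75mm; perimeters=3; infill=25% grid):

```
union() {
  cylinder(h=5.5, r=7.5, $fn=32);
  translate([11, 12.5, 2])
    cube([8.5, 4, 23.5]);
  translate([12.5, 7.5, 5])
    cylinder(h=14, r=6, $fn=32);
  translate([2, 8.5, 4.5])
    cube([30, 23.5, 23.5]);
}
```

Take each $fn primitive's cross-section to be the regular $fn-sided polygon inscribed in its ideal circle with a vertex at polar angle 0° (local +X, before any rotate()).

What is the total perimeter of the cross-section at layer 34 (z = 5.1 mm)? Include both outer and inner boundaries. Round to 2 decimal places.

At z = 5.1 mm: the cylinder: section is a regular 32-gon, circumradius r=7.5 (perimeter = 2·32·7.500·sin(180°/32) = 47.05 mm); the 8.5×4 cube at (11, 12.5) contributes its full rectangle (perimeter 25.00 mm); the cylinder at (12.5, 7.5): section is a regular 32-gon, circumradius r=6 (perimeter = 2·32·6.000·sin(180°/32) = 37.64 mm); the cube at (2, 8.5) is present — its section is the full 30×23.5 rectangle (perimeter 107.00 mm); Merging all regions: the regions partially overlap (shared area 78.28 mm²), so the edge portions inside another operand are dropped and the merged outline is re-measured after clipping — boundary = 163.07 mm. Overall, the cross-section has 2 separate islands. Total boundary length (outer) = 163.07 mm.

163.07 mm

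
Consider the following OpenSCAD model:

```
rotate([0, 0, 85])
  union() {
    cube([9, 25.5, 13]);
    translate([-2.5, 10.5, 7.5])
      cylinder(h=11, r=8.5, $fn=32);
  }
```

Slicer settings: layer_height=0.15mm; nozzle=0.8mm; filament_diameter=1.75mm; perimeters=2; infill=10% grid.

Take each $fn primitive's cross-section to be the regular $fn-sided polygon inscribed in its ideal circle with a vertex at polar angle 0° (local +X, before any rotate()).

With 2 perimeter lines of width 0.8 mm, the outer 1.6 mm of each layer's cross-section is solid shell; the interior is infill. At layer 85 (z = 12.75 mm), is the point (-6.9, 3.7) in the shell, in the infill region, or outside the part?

At z = 12.75 mm: the cube (footprint 9×25.5) is included at this height; the r=8.5 cylinder at (-2.5, 10.5) contributes a regular 32-gon of circumradius 8.5; Merging all regions: the regions partially overlap (shared area 71.02 mm²), so overlapping operands fuse into one piece — 1 connected region; (rotated 85° about Z; rotation is an isometry so areas/perimeters/island counts are preserved). Overall, the cross-section is a single solid region. Undo the 85° rotation: the query point maps to (3.085, 7.196) in the un-rotated model frame. The nearest boundary edge runs (0.00, 0.00)→(0.00, 2.42); distance from the point to it = 5.69 mm. The point is inside the cross-section and 5.69 mm from the nearest boundary — more than the 1.6 mm shell width (2 × 0.8), so it's in the infill interior.

infill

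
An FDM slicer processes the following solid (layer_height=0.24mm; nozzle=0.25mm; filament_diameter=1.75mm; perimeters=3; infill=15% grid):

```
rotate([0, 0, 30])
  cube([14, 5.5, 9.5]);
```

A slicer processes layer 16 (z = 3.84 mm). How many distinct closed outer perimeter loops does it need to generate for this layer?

1

At z = 3.84 mm: the 14×5.5 cube contributes its full rectangle; (whole slice rotated 30° about Z — lengths, areas and connectivity unchanged). The result has 1 disconnected region.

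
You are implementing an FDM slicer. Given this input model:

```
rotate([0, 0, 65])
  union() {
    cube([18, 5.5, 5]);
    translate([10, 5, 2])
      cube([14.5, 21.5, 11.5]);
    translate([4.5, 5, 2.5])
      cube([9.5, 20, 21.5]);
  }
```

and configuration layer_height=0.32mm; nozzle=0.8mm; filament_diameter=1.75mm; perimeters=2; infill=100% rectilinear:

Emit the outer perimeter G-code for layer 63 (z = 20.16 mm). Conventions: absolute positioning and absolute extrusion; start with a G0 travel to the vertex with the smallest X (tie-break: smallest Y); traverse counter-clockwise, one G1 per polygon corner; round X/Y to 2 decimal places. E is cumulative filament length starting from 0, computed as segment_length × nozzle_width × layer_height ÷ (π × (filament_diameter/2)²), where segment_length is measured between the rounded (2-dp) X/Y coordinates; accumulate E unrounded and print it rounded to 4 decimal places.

G0 X-20.76 Y14.64 Z20.16
G1 X-2.63 Y6.19 E2.1289
G1 X1.39 Y14.80 E3.1403
G1 X-16.74 Y23.25 E5.2692
G1 X-20.76 Y14.64 E6.2805

At z = 20.16 mm: the cube does not reach this height (z outside [0, 5]); the cube at (10, 5) is not intersected at this z (z outside [2, 13.5]); the cube at (4.5, 5) (footprint 9.5×20) is included at this height; Taking the union: only the 9.5×20 cube at (4.5, 5) is present, so the union is just that shape — 1 connected region; (rotated 65° about Z; rotation is an isometry so areas/perimeters/island counts are preserved). The outline is a single polygon with 4 vertices. Extrusion per mm of travel: 0.8 × 0.32 / (π × 0.875²) = 0.106432. Accumulating E over each segment gives final E = 6.2805.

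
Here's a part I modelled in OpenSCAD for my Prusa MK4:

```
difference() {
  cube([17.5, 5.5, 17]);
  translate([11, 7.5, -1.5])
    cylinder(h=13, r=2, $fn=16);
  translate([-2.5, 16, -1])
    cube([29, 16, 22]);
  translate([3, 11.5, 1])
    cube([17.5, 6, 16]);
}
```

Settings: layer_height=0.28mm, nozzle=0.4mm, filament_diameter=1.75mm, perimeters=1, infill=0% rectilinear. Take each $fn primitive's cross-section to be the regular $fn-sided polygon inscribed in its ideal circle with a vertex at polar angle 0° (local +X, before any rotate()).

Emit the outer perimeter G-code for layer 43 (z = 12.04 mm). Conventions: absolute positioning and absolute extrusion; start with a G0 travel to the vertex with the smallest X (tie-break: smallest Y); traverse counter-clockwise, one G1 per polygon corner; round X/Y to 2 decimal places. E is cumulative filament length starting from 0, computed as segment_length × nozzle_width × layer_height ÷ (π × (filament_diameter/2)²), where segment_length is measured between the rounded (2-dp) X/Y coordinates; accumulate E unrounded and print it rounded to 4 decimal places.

G0 X0.00 Y0.00 Z12.04
G1 X17.50 Y0.00 E0.8149
G1 X17.50 Y5.50 E1.0710
G1 X0.00 Y5.50 E1.8858
G1 X0.00 Y0.00 E2.1420

At z = 12.04 mm: the 17.5×5.5 cube contributes its full rectangle; the cylinder at (11, 7.5) is absent (z outside [-1.5, 11.5]); the cube at (-2.5, 16) (footprint 29×16) is included at this height; the cube at (3, 11.5) (footprint 17.5×6) is included at this height; After the difference (first − rest): starting from the 17.5×5.5 cube, the 29×16 cube at (-2.5, 16) misses the remaining region (no effect); the 17.5×6 cube at (3, 11.5) misses the remaining region (no effect) — 1 connected region. The outline is a single polygon with 4 vertices. Extrusion per mm of travel: 0.4 × 0.28 / (π × 0.875²) = 0.046564. Accumulating E over each segment gives final E = 2.1420.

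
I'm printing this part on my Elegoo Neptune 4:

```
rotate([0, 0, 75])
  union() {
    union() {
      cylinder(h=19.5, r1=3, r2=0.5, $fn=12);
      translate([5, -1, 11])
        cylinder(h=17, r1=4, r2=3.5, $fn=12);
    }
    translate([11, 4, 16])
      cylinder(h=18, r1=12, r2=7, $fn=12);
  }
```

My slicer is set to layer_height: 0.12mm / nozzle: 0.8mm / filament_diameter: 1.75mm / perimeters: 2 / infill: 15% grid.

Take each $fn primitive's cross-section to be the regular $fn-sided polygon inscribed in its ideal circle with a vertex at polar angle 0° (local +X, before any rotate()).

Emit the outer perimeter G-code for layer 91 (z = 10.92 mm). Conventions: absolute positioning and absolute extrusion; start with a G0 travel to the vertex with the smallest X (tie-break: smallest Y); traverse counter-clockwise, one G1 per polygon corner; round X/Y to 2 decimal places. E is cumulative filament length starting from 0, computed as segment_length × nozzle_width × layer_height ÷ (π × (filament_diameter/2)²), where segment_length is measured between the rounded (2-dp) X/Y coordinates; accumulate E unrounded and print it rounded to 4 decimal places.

At z = 10.92 mm: the cone contributes a regular 12-gon of circumradius 1.600 (interpolated between r1=3 and r2=0.5 at t=0.560); the cone at (5, -1) does not reach this height (z outside [11, 28]); Taking the union: only the cone is present, so the union is just that shape — 1 connected region; the cone at (11, 4) is not intersected at this z (z outside [16, 34]); Combining (union): only the result so far is present, so the union is just that shape — 1 connected region; (whole slice rotated 75° about Z — lengths, areas and connectivity unchanged). The outline is a single polygon with 12 vertices. Extrusion per mm of travel: 0.8 × 0.12 / (π × 0.875²) = 0.039912. Accumulating E over each segment gives final E = 0.3971.

G0 X-1.55 Y-0.41 Z10.92
G1 X-1.13 Y-1.13 E0.0333
G1 X-0.41 Y-1.55 E0.0665
G1 X0.41 Y-1.55 E0.0993
G1 X1.13 Y-1.13 E0.1325
G1 X1.55 Y-0.41 E0.1658
G1 X1.55 Y0.41 E0.1985
G1 X1.13 Y1.13 E0.2318
G1 X0.41 Y1.55 E0.2651
G1 X-0.41 Y1.55 E0.2978
G1 X-1.13 Y1.13 E0.3311
G1 X-1.55 Y0.41 E0.3643
G1 X-1.55 Y-0.41 E0.3971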